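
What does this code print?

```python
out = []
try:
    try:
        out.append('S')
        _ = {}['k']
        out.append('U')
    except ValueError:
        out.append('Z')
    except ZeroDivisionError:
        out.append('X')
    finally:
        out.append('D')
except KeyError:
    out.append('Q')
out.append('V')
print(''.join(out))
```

Execution trace: 'S' (try body) → 'D' (finally) → 'Q' (outer except KeyError) → 'V' (after the try/except). Output: SDQV

Answer: SDQV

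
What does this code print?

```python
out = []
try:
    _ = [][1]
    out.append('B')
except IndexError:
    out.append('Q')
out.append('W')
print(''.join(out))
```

Execution trace: 'Q' (except IndexError) → 'W' (after the try/except). Output: QW

Answer: QW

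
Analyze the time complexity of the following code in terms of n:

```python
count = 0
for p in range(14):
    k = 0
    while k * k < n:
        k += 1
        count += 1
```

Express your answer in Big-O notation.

Each loop level contributes: 1 × √n. Multiplying the contributions gives O(√n).

Answer: O(√n)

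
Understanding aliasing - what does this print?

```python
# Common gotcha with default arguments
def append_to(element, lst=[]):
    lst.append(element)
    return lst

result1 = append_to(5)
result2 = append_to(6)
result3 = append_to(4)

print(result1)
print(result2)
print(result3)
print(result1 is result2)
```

Key concept: mutable default argument gotcha.
Step by step:
`result1 = append_to(5)` → result1 = [5]
`result2 = append_to(6)` → result1 = [5, 6] (same object as result2); result2 = [5, 6] (same object as result1)
`result3 = append_to(4)` → result1 = [5, 6, 4] (same object as result2, result3); result2 = [5, 6, 4] (same object as result1, result3); result3 = [5, 6, 4] (same object as result1, result2)
`print(result1)` → prints [5, 6, 4]
`print(result2)` → prints [5, 6, 4]
`print(result3)` → prints [5, 6, 4]
`print(result1 is result2)` → prints True

Answer:
[5, 6, 4]
[5, 6, 4]
[5, 6, 4]
True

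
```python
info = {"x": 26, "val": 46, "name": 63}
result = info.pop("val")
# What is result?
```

Trace:
`info = {"x": 26, "val": 46, "name": 63}` → info = {'x': 26, 'val': 46, 'name': 63}
`result = info.pop("val")` → info = {'x': 26, 'name': 63}; result = 46
So result = 46

Answer: 46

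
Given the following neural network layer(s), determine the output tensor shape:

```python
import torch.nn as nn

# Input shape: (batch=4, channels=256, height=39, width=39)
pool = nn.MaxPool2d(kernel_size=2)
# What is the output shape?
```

Input: (4, 256, 39, 39) -> Output: (4, 256, 19, 19)

Answer: (4, 256, 19, 19)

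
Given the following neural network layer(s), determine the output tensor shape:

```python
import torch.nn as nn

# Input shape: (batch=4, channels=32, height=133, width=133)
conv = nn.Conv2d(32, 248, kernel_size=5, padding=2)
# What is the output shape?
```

Input: (4, 32, 133, 133) -> Output: (4, 248, 133, 133)

Answer: (4, 248, 133, 133)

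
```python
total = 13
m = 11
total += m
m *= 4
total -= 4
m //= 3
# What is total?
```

Trace:
`total = 13` → total = 13
`m = 11` → m = 11
`total += m` → total = 24
`m *= 4` → m = 44
`total -= 4` → total = 20
`m //= 3` → m = 14
So total = 20

Answer: 20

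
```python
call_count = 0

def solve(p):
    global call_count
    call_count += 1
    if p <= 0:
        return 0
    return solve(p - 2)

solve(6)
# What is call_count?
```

Linear recursion stepping by 2: 4 calls from p=6 down to ≤0.

Answer: 4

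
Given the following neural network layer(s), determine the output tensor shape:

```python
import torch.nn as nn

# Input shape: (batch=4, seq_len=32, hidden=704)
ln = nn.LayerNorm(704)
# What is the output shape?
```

Input: (4, 32, 704) -> Output: (4, 32, 704)

Answer: (4, 32, 704)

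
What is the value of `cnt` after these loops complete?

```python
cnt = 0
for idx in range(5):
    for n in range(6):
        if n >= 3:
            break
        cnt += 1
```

Inner breaks at 3, outer runs 5 times
`cnt` takes the values: 0 → 1 → 2 → 3 → 4 → 5 → 6 → 7 → 8 → 9 → 10 → 11 → 12 → 13 → 14 → 15

Answer: 15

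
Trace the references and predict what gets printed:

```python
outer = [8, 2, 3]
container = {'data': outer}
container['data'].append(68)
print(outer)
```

Key concept: dict holds reference to list.
Step by step:
`outer = [8, 2, 3]` → outer = [8, 2, 3]
`container = {'data': outer}` → container = {'data': [8, 2, 3]}
`container['data'].append(68)` → outer = [8, 2, 3, 68]; container = {'data': [8, 2, 3, 68]}
`print(outer)` → prints [8, 2, 3, 68]

Answer: [8, 2, 3, 68]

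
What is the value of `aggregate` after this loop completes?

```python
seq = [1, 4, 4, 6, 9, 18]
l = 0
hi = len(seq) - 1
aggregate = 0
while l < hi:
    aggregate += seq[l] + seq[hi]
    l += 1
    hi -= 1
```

Sum of pairs from ends
`aggregate` takes the values: 0 → 19 → 32 → 42

Answer: 42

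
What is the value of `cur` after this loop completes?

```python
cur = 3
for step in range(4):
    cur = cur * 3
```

Multiply by 3, 4 times: 3 * 3^4 = 243
`cur` takes the values: 3 → 9 → 27 → 81 → 243

Answer: 243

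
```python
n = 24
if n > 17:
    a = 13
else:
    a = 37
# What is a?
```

Trace:
`n = 24` → n = 24
`if n > 17: ...` → n > 17 is True → a = 13
So a = 13

Answer: 13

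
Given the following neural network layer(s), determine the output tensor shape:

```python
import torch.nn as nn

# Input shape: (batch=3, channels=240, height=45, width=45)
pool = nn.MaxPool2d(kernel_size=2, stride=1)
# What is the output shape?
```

Input: (3, 240, 45, 45) -> Output: (3, 240, 44, 44)

Answer: (3, 240, 44, 44)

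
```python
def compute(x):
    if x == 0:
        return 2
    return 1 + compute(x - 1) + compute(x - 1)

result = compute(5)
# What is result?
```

compute(x) = 1 + 2·compute(x-1), compute(0)=2. Closed form: (2+1)·2^5 - 1 = 95.

Answer: 95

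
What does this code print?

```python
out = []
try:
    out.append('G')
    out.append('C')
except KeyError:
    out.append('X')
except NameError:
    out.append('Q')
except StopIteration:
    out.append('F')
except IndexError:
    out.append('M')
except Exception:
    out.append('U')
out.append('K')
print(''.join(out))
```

Execution trace: 'G' (try body) → 'C' (try body, no exception) → 'K' (after the try/except). Output: GCK

Answer: GCK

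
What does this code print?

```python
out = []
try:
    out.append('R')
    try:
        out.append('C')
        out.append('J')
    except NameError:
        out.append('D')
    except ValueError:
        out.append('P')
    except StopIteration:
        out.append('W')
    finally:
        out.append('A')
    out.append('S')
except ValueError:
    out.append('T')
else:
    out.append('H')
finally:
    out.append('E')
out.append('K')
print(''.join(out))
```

Execution trace: 'R' (try body) → 'C' (inner try body) → 'J' (inner try body, no exception) → 'A' (inner finally) → 'S' (try body, no exception) → 'H' (else) → 'E' (finally) → 'K' (after the try/except). Output: RCJASHEK

Answer: RCJASHEK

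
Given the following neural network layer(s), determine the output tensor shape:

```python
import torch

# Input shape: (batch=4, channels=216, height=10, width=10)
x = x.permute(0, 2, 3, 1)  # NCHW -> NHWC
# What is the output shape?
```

Input: (4, 216, 10, 10) -> Output: (4, 10, 10, 216)

Answer: (4, 10, 10, 216)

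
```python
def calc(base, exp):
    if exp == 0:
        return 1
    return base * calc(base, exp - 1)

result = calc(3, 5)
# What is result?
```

calc(3, 5) = 3 * 3 * 3 * 3 * 3 = 243

Answer: 243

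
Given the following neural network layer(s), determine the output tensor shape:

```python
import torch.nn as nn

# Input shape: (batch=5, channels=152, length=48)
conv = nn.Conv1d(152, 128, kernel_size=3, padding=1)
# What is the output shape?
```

Input: (5, 152, 48) -> Output: (5, 128, 48)

Answer: (5, 128, 48)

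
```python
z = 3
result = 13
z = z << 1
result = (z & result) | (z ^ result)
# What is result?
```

Trace:
`z = 3` → z = 3
`result = 13` → result = 13
`z = z << 1` → z = 6
`result = (z & result) | (z ^ result)` → result = 15
So result = 15

Answer: 15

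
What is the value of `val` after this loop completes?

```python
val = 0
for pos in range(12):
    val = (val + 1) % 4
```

Increment mod 4, 12 times = 0
`val` takes the values: 0 → 1 → 2 → 3 → 0 → 1 → 2 → 3 → 0 → 1 → 2 → 3 → 0

Answer: 0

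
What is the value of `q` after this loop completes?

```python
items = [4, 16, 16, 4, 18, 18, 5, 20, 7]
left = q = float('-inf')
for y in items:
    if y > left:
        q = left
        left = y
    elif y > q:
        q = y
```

Second largest (with repeats) in [4, 16, 16, 4, 18, 18, 5, 20, 7]
`q` takes the values: -inf → 4 → 16 → 18

Answer: 18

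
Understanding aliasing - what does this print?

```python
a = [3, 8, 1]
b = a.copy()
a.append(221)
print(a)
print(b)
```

Key concept: list.copy() creates independent copy.
Step by step:
`a = [3, 8, 1]` → a = [3, 8, 1]
`b = a.copy()` → b = [3, 8, 1]
`a.append(221)` → a = [3, 8, 1, 221]
`print(a)` → prints [3, 8, 1, 221]
`print(b)` → prints [3, 8, 1]

Answer:
[3, 8, 1, 221]
[3, 8, 1]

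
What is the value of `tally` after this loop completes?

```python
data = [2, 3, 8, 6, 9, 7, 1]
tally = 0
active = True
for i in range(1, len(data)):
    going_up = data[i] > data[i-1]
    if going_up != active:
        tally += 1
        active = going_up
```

Count direction changes in [2, 3, 8, 6, 9, 7, 1]
`tally` takes the values: 0 → 1 → 2 → 3

Answer: 3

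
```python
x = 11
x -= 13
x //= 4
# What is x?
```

Trace:
`x = 11` → x = 11
`x -= 13` → x = -2
`x //= 4` → x = -1
So x = -1

Answer: -1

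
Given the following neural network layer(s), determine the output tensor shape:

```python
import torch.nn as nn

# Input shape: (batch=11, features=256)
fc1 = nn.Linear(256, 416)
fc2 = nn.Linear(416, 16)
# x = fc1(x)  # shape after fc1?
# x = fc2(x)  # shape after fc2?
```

Input: (11, 256) -> after fc1: (11, 416) -> Output: (11, 16)

Answer: (11, 16)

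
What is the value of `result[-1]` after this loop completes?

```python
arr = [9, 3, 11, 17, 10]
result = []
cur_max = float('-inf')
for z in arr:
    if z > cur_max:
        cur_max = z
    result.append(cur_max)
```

Running max ends at 17
`result` takes the values: [] → [9] → [9, 9] → [9, 9, 11] → [9, 9, 11, 17] → [9, 9, 11, 17, 17]
So `result[-1]` = 17

Answer: 17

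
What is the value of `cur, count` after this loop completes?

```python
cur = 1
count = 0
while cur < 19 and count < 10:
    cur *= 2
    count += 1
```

Double until >= 19 or 10 iterations
`cur, count` takes the values: (1, 0) → (2, 0) → (2, 1) → (4, 1) → (4, 2) → (8, 2) → (8, 3) → (16, 3) → (16, 4) → (32, 4) → (32, 5)

Answer: 32, 5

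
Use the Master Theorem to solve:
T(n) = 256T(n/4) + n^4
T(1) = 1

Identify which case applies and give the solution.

a=256, b=4, f(n)=n^4. log_4(256) = 4. Since c=4 = 4, Case 2 applies: T(n) = Θ(n^log_b(a) · log n) = O(n^4 log n).

Answer: O(n^4 log n) - Case 2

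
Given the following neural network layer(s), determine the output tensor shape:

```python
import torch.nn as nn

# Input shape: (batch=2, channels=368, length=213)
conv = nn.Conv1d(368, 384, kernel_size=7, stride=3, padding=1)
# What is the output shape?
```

Input: (2, 368, 213) -> Output: (2, 384, 70)

Answer: (2, 384, 70)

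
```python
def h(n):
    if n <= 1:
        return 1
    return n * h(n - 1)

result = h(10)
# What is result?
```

h(10) = 10 * 9 * 8 * 7 * 6 * 5 * 4 * 3 * 2 * 1 = 3628800

Answer: 3628800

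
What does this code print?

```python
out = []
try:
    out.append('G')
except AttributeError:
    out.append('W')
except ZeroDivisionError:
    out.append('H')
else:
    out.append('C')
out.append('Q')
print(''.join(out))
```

Execution trace: 'G' (try body, no exception) → 'C' (else) → 'Q' (after the try/except). Output: GCQ

Answer: GCQ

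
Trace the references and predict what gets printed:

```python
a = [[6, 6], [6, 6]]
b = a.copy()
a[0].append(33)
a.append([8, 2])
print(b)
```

Key concept: shallow copy with nested lists.
Step by step:
`a = [[6, 6], [6, 6]]` → a = [[6, 6], [6, 6]]
`b = a.copy()` → b = [[6, 6], [6, 6]]
`a[0].append(33)` → a = [[6, 6, 33], [6, 6]]; b = [[6, 6, 33], [6, 6]]
`a.append([8, 2])` → a = [[6, 6, 33], [6, 6], [8, 2]]
`print(b)` → prints [[6, 6, 33], [6, 6]]

Answer: [[6, 6, 33], [6, 6]]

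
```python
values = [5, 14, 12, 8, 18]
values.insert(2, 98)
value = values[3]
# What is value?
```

Trace:
`values = [5, 14, 12, 8, 18]` → values = [5, 14, 12, 8, 18]
`values.insert(2, 98)` → values = [5, 14, 98, 12, 8, 18]
`value = values[3]` → value = 12
So value = 12

Answer: 12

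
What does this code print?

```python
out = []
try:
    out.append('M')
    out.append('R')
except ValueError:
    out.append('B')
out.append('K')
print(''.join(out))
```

Execution trace: 'M' (try body) → 'R' (try body, no exception) → 'K' (after the try/except). Output: MRK

Answer: MRK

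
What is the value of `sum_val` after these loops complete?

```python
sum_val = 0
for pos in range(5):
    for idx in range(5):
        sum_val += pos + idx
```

Sum of all pos+idx for pos,idx in 5x5
`sum_val` takes the values: 0 → 1 → 3 → 6 → 10 → 11 → 13 → 16 → 20 → 25 → 27 → 30 → 34 → 39 → 45 → 48 → 52 → 57 → 63 → 70 → 74 → 79 → 85 → 92 → 100

Answer: 100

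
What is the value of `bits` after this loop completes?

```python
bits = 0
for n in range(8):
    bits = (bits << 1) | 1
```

Build 8 consecutive 1-bits: 0b11111111
`bits` takes the values: 0 → 1 → 3 → 7 → 15 → 31 → 63 → 127 → 255

Answer: 255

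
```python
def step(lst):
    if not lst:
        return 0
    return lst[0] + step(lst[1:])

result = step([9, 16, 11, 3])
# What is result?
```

9 + 16 + 11 + 3 + 0 = 39

Answer: 39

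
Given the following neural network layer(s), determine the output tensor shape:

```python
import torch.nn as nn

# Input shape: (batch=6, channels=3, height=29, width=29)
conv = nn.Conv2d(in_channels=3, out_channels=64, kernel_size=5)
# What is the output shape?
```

Input: (6, 3, 29, 29) -> Output: (6, 64, 25, 25)

Answer: (6, 64, 25, 25)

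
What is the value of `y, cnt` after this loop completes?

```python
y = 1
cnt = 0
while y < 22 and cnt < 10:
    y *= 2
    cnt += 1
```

Double until >= 22 or 10 iterations
`y, cnt` takes the values: (1, 0) → (2, 0) → (2, 1) → (4, 1) → (4, 2) → (8, 2) → (8, 3) → (16, 3) → (16, 4) → (32, 4) → (32, 5)

Answer: 32, 5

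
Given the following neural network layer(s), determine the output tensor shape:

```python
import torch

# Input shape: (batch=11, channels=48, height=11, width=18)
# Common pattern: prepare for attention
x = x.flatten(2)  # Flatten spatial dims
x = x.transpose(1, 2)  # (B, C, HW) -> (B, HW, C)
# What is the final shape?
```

Input: (11, 48, 11, 18) -> after flatten(2): (11, 48, 198) -> Output: (11, 198, 48)

Answer: (11, 198, 48)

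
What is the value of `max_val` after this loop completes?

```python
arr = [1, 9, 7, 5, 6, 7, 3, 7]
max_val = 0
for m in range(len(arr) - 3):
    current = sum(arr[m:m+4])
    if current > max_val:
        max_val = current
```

Max sum of 4-element window in [1, 9, 7, 5, 6, 7, 3, 7]
`max_val` takes the values: 0 → 22 → 27

Answer: 27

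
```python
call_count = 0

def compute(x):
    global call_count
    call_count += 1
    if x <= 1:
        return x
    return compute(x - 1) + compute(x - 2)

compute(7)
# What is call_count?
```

Calls(x) = 1 + Calls(x-1) + Calls(x-2); Calls(0)=Calls(1)=1. For x=7 this gives 41.

Answer: 41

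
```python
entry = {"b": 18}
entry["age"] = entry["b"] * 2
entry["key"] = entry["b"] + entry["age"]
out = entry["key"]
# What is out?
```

Trace:
`entry = {"b": 18}` → entry = {'b': 18}
`entry["age"] = entry["b"] * 2` → entry = {'b': 18, 'age': 36}
`entry["key"] = entry["b"] + entry["age"]` → entry = {'b': 18, 'age': 36, 'key': 54}
`out = entry["key"]` → out = 54
So out = 54

Answer: 54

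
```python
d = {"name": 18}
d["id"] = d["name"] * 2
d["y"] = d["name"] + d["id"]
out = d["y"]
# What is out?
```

Trace:
`d = {"name": 18}` → d = {'name': 18}
`d["id"] = d["name"] * 2` → d = {'name': 18, 'id': 36}
`d["y"] = d["name"] + d["id"]` → d = {'name': 18, 'id': 36, 'y': 54}
`out = d["y"]` → out = 54
So out = 54

Answer: 54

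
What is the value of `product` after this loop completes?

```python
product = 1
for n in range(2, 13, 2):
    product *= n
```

Product of even numbers 2 to 12
`product` takes the values: 1 → 2 → 8 → 48 → 384 → 3840 → 46080

Answer: 46080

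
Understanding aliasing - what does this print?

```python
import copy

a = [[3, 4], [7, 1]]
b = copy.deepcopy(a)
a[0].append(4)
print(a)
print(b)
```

Key concept: deep copy is fully independent.
Step by step:
`a = [[3, 4], [7, 1]]` → a = [[3, 4], [7, 1]]
`b = copy.deepcopy(a)` → b = [[3, 4], [7, 1]]
`a[0].append(4)` → a = [[3, 4, 4], [7, 1]]
`print(a)` → prints [[3, 4, 4], [7, 1]]
`print(b)` → prints [[3, 4], [7, 1]]

Answer:
[[3, 4, 4], [7, 1]]
[[3, 4], [7, 1]]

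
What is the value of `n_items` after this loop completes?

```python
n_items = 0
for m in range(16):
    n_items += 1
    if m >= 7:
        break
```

Loop breaks when m reaches 7, n_items is 8
`n_items` takes the values: 0 → 1 → 2 → 3 → 4 → 5 → 6 → 7 → 8

Answer: 8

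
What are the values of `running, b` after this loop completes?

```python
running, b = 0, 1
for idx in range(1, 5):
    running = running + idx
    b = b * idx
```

Sum and factorial of 1 to 4
`running, b` takes the values: (0, 1) → (1, 1) → (3, 1) → (3, 2) → (6, 2) → (6, 6) → (10, 6) → (10, 24)

Answer: 10, 24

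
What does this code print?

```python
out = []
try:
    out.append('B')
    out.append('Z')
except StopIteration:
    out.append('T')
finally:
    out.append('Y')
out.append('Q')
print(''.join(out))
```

Execution trace: 'B' (try body) → 'Z' (try body, no exception) → 'Y' (finally) → 'Q' (after the try/except). Output: BZYQ

Answer: BZYQ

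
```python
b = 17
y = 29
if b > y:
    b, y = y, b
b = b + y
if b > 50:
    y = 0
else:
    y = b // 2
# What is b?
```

Trace:
`b = 17` → b = 17
`y = 29` → y = 29
`if b > y: ...` → b > y is False → no variable changes
`b = b + y` → b = 46
`if b > 50: ...` → b > 50 is False, take else branch → y = 23
So b = 46

Answer: 46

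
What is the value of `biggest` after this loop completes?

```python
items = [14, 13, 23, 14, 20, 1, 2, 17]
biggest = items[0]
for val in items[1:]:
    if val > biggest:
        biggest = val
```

Maximum of [14, 13, 23, 14, 20, 1, 2, 17]
`biggest` takes the values: 14 → 23

Answer: 23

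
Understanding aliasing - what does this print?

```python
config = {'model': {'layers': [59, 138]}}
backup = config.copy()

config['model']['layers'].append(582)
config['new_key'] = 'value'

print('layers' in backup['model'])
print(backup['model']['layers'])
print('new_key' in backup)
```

Key concept: shallow copy gotcha with nested dict.
Step by step:
`config = {'model': {'layers': [59, 138]}}` → config = {'model': {'layers': [59, 138]}}
`backup = config.copy()` → backup = {'model': {'layers': [59, 138]}}
`config['model']['layers'].append(582)` → config = {'model': {'layers': [59, 138, 582]}}; backup = {'model': {'layers': [59, 138, 582]}}
`config['new_key'] = 'value'` → config = {'model': {'layers': [59, 138, 582]}, 'new_key': 'value'}
`print('layers' in backup['model'])` → prints True
`print(backup['model']['layers'])` → prints [59, 138, 582]
`print('new_key' in backup)` → prints False

Answer:
True
[59, 138, 582]
False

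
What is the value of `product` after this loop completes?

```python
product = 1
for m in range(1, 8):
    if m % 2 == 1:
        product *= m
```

Product of odd numbers 1 to 7
`product` takes the values: 1 → 3 → 15 → 105

Answer: 105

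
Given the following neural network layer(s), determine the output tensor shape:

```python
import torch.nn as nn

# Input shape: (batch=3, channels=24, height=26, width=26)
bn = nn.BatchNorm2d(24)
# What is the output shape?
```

Input: (3, 24, 26, 26) -> Output: (3, 24, 26, 26)

Answer: (3, 24, 26, 26)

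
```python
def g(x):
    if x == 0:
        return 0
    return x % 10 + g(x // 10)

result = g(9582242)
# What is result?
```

Sum of digits of 9582242: 2 + 4 + 2 + 2 + 8 + 5 + 9 = 32

Answer: 32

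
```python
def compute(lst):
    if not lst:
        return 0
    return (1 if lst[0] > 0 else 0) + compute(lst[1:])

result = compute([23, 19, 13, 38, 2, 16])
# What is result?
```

Count of positive elements in [23, 19, 13, 38, 2, 16] = 6

Answer: 6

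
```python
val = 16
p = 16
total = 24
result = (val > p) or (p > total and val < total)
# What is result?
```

Trace:
`val = 16` → val = 16
`p = 16` → p = 16
`total = 24` → total = 24
`result = (val > p) or (p > total and val < total)` → result = False
So result = False

Answer: False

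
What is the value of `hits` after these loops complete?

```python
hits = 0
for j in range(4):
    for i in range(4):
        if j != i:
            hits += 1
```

4² - 4 (exclude diagonal)
`hits` takes the values: 0 → 1 → 2 → 3 → 4 → 5 → 6 → 7 → 8 → 9 → 10 → 11 → 12

Answer: 12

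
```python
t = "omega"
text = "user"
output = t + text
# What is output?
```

Trace:
`t = "omega"` → t = 'omega'
`text = "user"` → text = 'user'
`output = t + text` → output = 'omegauser'
So output = 'omegauser'

Answer: 'omegauser'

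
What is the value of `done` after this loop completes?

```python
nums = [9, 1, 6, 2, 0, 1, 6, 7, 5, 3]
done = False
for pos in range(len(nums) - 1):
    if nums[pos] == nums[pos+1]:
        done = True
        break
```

Check consecutive duplicates in [9, 1, 6, 2, 0, 1, 6, 7, 5, 3]
`done` takes the values: False

Answer: False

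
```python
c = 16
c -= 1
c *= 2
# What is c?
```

Trace:
`c = 16` → c = 16
`c -= 1` → c = 15
`c *= 2` → c = 30
So c = 30

Answer: 30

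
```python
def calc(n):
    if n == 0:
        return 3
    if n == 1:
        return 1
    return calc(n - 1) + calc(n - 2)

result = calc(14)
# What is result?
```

Build up from base cases: calc(0)=3, calc(1)=1, calc(2)=4, calc(3)=5, calc(4)=9, calc(5)=14, calc(6)=23, ..., calc(14)=1076

Answer: 1076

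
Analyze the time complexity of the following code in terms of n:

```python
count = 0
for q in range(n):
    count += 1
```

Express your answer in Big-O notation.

Each loop level contributes: n. Multiplying the contributions gives O(n).

Answer: O(n)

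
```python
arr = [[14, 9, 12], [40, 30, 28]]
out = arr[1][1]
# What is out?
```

Trace:
`arr = [[14, 9, 12], [40, 30, 28]]` → arr = [[14, 9, 12], [40, 30, 28]]
`out = arr[1][1]` → out = 30
So out = 30

Answer: 30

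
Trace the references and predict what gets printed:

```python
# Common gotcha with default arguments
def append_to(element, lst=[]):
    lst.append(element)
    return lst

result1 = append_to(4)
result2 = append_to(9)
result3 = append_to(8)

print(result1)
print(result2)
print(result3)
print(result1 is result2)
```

Key concept: mutable default argument gotcha.
Step by step:
`result1 = append_to(4)` → result1 = [4]
`result2 = append_to(9)` → result1 = [4, 9] (same object as result2); result2 = [4, 9] (same object as result1)
`result3 = append_to(8)` → result1 = [4, 9, 8] (same object as result2, result3); result2 = [4, 9, 8] (same object as result1, result3); result3 = [4, 9, 8] (same object as result1, result2)
`print(result1)` → prints [4, 9, 8]
`print(result2)` → prints [4, 9, 8]
`print(result3)` → prints [4, 9, 8]
`print(result1 is result2)` → prints True

Answer:
[4, 9, 8]
[4, 9, 8]
[4, 9, 8]
True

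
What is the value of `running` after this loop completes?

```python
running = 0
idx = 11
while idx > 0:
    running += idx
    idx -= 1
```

Sum 11 down to 1
`running` takes the values: 0 → 11 → 21 → 30 → 38 → 45 → 51 → 56 → 60 → 63 → 65 → 66

Answer: 66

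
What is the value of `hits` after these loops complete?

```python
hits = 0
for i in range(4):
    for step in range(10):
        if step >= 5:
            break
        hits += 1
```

Inner breaks at 5, outer runs 4 times
`hits` takes the values: 0 → 1 → 2 → 3 → 4 → 5 → 6 → 7 → 8 → 9 → 10 → 11 → 12 → 13 → 14 → 15 → 16 → 17 → 18 → 19 → 20

Answer: 20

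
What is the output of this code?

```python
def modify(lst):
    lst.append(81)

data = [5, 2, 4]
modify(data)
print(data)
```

Key concept: function modifies passed list.
Step by step:
`data = [5, 2, 4]` → data = [5, 2, 4]
`modify(data)` → data = [5, 2, 4, 81]
`print(data)` → prints [5, 2, 4, 81]

Answer: [5, 2, 4, 81]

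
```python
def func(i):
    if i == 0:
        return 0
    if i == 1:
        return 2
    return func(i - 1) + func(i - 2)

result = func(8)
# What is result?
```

Build up from base cases: func(0)=0, func(1)=2, func(2)=2, func(3)=4, func(4)=6, func(5)=10, func(6)=16, ..., func(8)=42

Answer: 42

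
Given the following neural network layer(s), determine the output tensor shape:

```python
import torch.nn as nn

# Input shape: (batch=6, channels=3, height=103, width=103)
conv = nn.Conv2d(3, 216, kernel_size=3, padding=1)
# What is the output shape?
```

Input: (6, 3, 103, 103) -> Output: (6, 216, 103, 103)

Answer: (6, 216, 103, 103)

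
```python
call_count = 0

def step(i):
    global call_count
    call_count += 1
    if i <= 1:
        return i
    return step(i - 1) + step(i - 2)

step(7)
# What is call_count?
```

Calls(i) = 1 + Calls(i-1) + Calls(i-2); Calls(0)=Calls(1)=1. For i=7 this gives 41.

Answer: 41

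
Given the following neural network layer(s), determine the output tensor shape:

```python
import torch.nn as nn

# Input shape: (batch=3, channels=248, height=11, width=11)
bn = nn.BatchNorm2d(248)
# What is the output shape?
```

Input: (3, 248, 11, 11) -> Output: (3, 248, 11, 11)

Answer: (3, 248, 11, 11)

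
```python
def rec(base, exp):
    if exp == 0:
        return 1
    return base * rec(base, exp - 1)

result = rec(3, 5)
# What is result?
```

rec(3, 5) = 3 * 3 * 3 * 3 * 3 = 243

Answer: 243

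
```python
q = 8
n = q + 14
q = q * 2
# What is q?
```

Trace:
`q = 8` → q = 8
`n = q + 14` → n = 22
`q = q * 2` → q = 16
So q = 16

Answer: 16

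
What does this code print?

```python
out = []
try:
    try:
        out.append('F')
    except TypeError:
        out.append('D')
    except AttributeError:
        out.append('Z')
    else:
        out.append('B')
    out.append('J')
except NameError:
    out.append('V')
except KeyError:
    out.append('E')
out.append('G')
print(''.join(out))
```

Execution trace: 'F' (inner try body, no exception) → 'B' (inner else) → 'J' (try body, no exception) → 'G' (after the try/except). Output: FBJG

Answer: FBJG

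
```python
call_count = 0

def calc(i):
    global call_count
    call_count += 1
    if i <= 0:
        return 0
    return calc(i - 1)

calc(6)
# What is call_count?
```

Linear recursion stepping by 1: 7 calls from i=6 down to ≤0.

Answer: 7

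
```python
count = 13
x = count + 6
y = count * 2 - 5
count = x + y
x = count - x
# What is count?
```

Trace:
`count = 13` → count = 13
`x = count + 6` → x = 19
`y = count * 2 - 5` → y = 21
`count = x + y` → count = 40
`x = count - x` → x = 21
So count = 40

Answer: 40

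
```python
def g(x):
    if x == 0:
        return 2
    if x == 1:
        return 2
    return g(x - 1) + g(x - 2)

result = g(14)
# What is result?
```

Build up from base cases: g(0)=2, g(1)=2, g(2)=4, g(3)=6, g(4)=10, g(5)=16, g(6)=26, ..., g(14)=1220

Answer: 1220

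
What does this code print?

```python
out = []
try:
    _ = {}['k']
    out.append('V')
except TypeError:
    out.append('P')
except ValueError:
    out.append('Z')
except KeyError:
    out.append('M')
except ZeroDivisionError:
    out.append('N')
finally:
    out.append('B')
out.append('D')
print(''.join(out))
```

Execution trace: 'M' (except KeyError) → 'B' (finally) → 'D' (after the try/except). Output: MBD

Answer: MBD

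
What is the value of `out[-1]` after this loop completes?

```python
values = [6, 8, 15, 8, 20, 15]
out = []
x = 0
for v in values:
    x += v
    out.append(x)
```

Cumulative sum ends at 72
`out` takes the values: [] → [6] → [6, 14] → [6, 14, 29] → [6, 14, 29, 37] → [6, 14, 29, 37, 57] → [6, 14, 29, 37, 57, 72]
So `out[-1]` = 72

Answer: 72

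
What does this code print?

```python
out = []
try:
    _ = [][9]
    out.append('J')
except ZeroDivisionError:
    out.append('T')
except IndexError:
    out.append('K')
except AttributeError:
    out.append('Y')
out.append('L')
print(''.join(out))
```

Execution trace: 'K' (except IndexError) → 'L' (after the try/except). Output: KL

Answer: KL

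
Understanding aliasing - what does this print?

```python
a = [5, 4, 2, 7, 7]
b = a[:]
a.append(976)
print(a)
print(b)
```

Key concept: slice [:] creates copy.
Step by step:
`a = [5, 4, 2, 7, 7]` → a = [5, 4, 2, 7, 7]
`b = a[:]` → b = [5, 4, 2, 7, 7]
`a.append(976)` → a = [5, 4, 2, 7, 7, 976]
`print(a)` → prints [5, 4, 2, 7, 7, 976]
`print(b)` → prints [5, 4, 2, 7, 7]

Answer:
[5, 4, 2, 7, 7, 976]
[5, 4, 2, 7, 7]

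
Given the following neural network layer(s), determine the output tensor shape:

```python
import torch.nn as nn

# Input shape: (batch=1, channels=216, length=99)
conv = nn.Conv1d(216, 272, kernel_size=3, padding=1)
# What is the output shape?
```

Input: (1, 216, 99) -> Output: (1, 272, 99)

Answer: (1, 272, 99)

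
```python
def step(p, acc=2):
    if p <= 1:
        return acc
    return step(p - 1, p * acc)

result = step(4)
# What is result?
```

Accumulator trace (n, acc): (4, 2) -> (3, 8) -> (2, 24) -> (1, 48) -> return 48

Answer: 48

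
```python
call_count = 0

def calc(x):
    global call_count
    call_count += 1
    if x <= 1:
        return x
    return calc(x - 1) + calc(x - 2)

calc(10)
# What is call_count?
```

Calls(x) = 1 + Calls(x-1) + Calls(x-2); Calls(0)=Calls(1)=1. For x=10 this gives 177.

Answer: 177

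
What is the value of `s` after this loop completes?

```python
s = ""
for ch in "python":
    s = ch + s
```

Reverse 'python'
`s` takes the values: "" → "p" → "yp" → "typ" → "htyp" → "ohtyp" → "nohtyp"

Answer: "nohtyp"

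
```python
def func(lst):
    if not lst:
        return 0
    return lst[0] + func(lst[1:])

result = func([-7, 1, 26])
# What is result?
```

(-7) + 1 + 26 + 0 = 20

Answer: 20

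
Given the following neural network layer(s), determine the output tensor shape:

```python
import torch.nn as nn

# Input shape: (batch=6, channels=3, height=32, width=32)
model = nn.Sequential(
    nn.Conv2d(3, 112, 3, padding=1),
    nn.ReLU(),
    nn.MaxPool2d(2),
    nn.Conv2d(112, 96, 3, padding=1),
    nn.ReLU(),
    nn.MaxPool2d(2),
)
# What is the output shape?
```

Input: (6, 3, 32, 32) -> after first Conv2d: (6, 112, 32, 32) -> after first MaxPool2d: (6, 112, 16, 16) -> after second Conv2d: (6, 96, 16, 16) -> Output: (6, 96, 8, 8)

Answer: (6, 96, 8, 8)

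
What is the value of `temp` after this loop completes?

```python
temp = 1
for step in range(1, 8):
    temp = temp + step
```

Start at 1, add 1 through 7
`temp` takes the values: 1 → 2 → 4 → 7 → 11 → 16 → 22 → 29

Answer: 29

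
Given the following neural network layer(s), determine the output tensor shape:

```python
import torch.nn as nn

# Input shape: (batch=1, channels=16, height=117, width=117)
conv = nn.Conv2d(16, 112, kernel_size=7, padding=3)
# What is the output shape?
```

Input: (1, 16, 117, 117) -> Output: (1, 112, 117, 117)

Answer: (1, 112, 117, 117)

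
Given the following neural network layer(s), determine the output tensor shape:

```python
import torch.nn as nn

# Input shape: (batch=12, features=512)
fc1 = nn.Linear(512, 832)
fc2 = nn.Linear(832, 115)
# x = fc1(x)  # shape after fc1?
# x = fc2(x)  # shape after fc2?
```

Input: (12, 512) -> after fc1: (12, 832) -> Output: (12, 115)

Answer: (12, 115)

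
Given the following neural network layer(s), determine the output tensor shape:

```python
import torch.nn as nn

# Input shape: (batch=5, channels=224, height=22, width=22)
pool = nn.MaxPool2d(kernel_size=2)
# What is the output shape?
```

Input: (5, 224, 22, 22) -> Output: (5, 224, 11, 11)

Answer: (5, 224, 11, 11)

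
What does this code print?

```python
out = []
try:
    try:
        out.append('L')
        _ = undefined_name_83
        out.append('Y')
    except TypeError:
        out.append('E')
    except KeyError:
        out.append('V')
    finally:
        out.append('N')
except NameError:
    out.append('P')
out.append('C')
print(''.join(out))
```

Execution trace: 'L' (inner try body) → 'N' (inner finally) → 'P' (outer except NameError) → 'C' (after the try/except). Output: LNPC

Answer: LNPC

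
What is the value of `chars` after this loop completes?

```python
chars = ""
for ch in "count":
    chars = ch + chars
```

Reverse 'count'
`chars` takes the values: "" → "c" → "oc" → "uoc" → "nuoc" → "tnuoc"

Answer: "tnuoc"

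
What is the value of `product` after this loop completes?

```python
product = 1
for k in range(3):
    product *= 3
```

3^3 = 27
`product` takes the values: 1 → 3 → 9 → 27

Answer: 27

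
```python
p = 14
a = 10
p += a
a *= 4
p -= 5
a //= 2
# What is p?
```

Trace:
`p = 14` → p = 14
`a = 10` → a = 10
`p += a` → p = 24
`a *= 4` → a = 40
`p -= 5` → p = 19
`a //= 2` → a = 20
So p = 19

Answer: 19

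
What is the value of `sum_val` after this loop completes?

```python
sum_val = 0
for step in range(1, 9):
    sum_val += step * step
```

Sum of squares 1² to 8² = 204
`sum_val` takes the values: 0 → 1 → 5 → 14 → 30 → 55 → 91 → 140 → 204

Answer: 204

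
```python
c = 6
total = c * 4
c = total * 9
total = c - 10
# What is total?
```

Trace:
`c = 6` → c = 6
`total = c * 4` → total = 24
`c = total * 9` → c = 216
`total = c - 10` → total = 206
So total = 206

Answer: 206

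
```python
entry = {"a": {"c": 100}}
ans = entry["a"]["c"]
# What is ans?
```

Trace:
`entry = {"a": {"c": 100}}` → entry = {'a': {'c': 100}}
`ans = entry["a"]["c"]` → ans = 100
So ans = 100

Answer: 100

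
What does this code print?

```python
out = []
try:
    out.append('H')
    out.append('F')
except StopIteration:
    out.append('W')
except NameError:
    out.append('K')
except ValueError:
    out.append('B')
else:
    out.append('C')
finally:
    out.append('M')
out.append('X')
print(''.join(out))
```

Execution trace: 'H' (try body) → 'F' (try body, no exception) → 'C' (else) → 'M' (finally) → 'X' (after the try/except). Output: HFCMX

Answer: HFCMX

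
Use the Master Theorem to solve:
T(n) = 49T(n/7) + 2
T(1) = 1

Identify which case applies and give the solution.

a=49, b=7, f(n)=2. log_7(49) = 2. Since c=0 < 2, Case 1 applies: T(n) = Θ(n^log_b(a)) = O(n^2).

Answer: O(n^2) - Case 1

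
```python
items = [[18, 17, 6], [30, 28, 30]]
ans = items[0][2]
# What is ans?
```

Trace:
`items = [[18, 17, 6], [30, 28, 30]]` → items = [[18, 17, 6], [30, 28, 30]]
`ans = items[0][2]` → ans = 6
So ans = 6

Answer: 6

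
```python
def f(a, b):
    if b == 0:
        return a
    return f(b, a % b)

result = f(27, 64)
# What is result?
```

f(27, 64) -> f(64, 27) -> f(27, 10) -> f(10, 7) -> f(7, 3) -> f(3, 1) -> f(1, 0) -> 1

Answer: 1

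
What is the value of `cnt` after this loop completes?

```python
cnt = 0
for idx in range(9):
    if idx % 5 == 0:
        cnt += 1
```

Count numbers divisible by 5 in range(9)
`cnt` takes the values: 0 → 1 → 2

Answer: 2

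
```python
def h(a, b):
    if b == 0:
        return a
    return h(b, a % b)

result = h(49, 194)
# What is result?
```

h(49, 194) -> h(194, 49) -> h(49, 47) -> h(47, 2) -> h(2, 1) -> h(1, 0) -> 1

Answer: 1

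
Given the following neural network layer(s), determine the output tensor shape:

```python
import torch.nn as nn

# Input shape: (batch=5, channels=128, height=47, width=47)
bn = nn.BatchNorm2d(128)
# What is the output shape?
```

Input: (5, 128, 47, 47) -> Output: (5, 128, 47, 47)

Answer: (5, 128, 47, 47)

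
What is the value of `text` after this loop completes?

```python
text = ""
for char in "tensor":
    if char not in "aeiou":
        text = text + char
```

Remove vowels from 'tensor'
`text` takes the values: "" → "t" → "tn" → "tns" → "tnsr"

Answer: "tnsr"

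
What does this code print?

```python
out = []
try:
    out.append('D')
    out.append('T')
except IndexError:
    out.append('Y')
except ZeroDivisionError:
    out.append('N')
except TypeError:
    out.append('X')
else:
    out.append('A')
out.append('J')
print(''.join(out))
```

Execution trace: 'D' (try body) → 'T' (try body, no exception) → 'A' (else) → 'J' (after the try/except). Output: DTAJ

Answer: DTAJ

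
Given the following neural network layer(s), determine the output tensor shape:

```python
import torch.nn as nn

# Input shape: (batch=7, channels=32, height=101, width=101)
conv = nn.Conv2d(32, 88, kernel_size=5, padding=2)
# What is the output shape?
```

Input: (7, 32, 101, 101) -> Output: (7, 88, 101, 101)

Answer: (7, 88, 101, 101)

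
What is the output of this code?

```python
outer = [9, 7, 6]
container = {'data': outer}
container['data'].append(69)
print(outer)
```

Key concept: dict holds reference to list.
Step by step:
`outer = [9, 7, 6]` → outer = [9, 7, 6]
`container = {'data': outer}` → container = {'data': [9, 7, 6]}
`container['data'].append(69)` → outer = [9, 7, 6, 69]; container = {'data': [9, 7, 6, 69]}
`print(outer)` → prints [9, 7, 6, 69]

Answer: [9, 7, 6, 69]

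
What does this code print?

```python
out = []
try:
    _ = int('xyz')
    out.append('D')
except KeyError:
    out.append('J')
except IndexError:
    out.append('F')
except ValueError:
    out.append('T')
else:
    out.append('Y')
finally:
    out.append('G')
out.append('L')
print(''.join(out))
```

Execution trace: 'T' (except ValueError) → 'G' (finally) → 'L' (after the try/except). Output: TGL

Answer: TGL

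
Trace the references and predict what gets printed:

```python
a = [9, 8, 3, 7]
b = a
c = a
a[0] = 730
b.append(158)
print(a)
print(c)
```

Key concept: multiple aliases.
Step by step:
`a = [9, 8, 3, 7]` → a = [9, 8, 3, 7]
`b = a` → b = [9, 8, 3, 7] (same object as a)
`c = a` → c = [9, 8, 3, 7] (same object as a, b)
`a[0] = 730` → a = [730, 8, 3, 7] (same object as b, c); b = [730, 8, 3, 7] (same object as a, c); c = [730, 8, 3, 7] (same object as a, b)
`b.append(158)` → a = [730, 8, 3, 7, 158] (same object as b, c); b = [730, 8, 3, 7, 158] (same object as a, c); c = [730, 8, 3, 7, 158] (same object as a, b)
`print(a)` → prints [730, 8, 3, 7, 158]
`print(c)` → prints [730, 8, 3, 7, 158]

Answer:
[730, 8, 3, 7, 158]
[730, 8, 3, 7, 158]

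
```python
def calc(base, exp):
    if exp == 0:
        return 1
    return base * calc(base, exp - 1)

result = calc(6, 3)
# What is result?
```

calc(6, 3) = 6 * 6 * 6 = 216

Answer: 216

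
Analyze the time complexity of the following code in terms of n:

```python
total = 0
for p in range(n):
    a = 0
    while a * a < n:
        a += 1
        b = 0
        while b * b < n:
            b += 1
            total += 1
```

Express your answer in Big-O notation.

Each loop level contributes: n × √n × √n. Multiplying the contributions gives O(n^2).

Answer: O(n^2)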